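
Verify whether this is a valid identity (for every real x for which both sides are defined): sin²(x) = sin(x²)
No, this is NOT an identity.

Claim: sin²(x) = sin(x²).
Test a specific point where both sides are defined: x = -π/4.
LHS = sin²(x) ≈ 0.5000
RHS = sin(x²) ≈ 0.5785
Since 0.5000 ≠ 0.5785, the equation fails at this point, so it cannot hold for every real x for which both sides are defined.
sin²(x) means (sin x)², squaring the output; sin(x²) squares the input. These are different functions.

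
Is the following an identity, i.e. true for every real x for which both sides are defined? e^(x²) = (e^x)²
Claim: e^(x²) = (e^x)².
Test a specific point where both sides are defined: x = -1.
LHS = e^(x²) ≈ 2.7183
RHS = (e^x)² ≈ 0.1353
Since 2.7183 ≠ 0.1353, the equation fails at this point, so it cannot hold for every real x for which both sides are defined.
(e^x)² = e^(2x), and 2x ≠ x² in general.

Conclusion: No, this is NOT an identity.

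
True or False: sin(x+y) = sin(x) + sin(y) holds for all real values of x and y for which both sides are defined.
False.

Claim: sin(x+y) = sin(x) + sin(y).
Test a specific point where both sides are defined: x = π/4, y = π/3.
LHS = sin(x+y) ≈ 0.9659
RHS = sin(x) + sin(y) ≈ 1.5731
Since 0.9659 ≠ 1.5731, the equation fails at this point, so it cannot hold for all real values of x and y for which both sides are defined.
The correct expansion is sin(x+y) = sin(x)cos(y) + cos(x)sin(y); sine is not additive.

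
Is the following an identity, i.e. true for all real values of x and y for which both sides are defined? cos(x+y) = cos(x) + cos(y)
Claim: cos(x+y) = cos(x) + cos(y).
Test a specific point where both sides are defined: x = π/4, y = π/3.
LHS = cos(x+y) ≈ -0.2588
RHS = cos(x) + cos(y) ≈ 1.2071
Since -0.2588 ≠ 1.2071, the equation fails at this point, so it cannot hold for all real values of x and y for which both sides are defined.
The correct expansion is cos(x+y) = cos(x)cos(y) - sin(x)sin(y); cosine is not additive.

Conclusion: No, this is NOT an identity.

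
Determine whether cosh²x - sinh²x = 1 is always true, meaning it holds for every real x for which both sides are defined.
Yes, this is an identity.

Claim: cosh²x - sinh²x = 1.
Reasoning: With cosh(x) = (e^x + e^-x)/2 and sinh(x) = (e^x - e^-x)/2: cosh²x = (e^(2x) + 2 + e^(-2x))/4 and sinh²x = (e^(2x) - 2 + e^(-2x))/4. Subtracting leaves 4/4 = 1.
So the two sides agree for every real x for which both sides are defined.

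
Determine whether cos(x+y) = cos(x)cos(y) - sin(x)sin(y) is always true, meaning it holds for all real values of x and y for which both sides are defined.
Claim: cos(x+y) = cos(x)cos(y) - sin(x)sin(y).
Reasoning: By Euler's formula e^(i(x+y)) = e^(ix)·e^(iy) = (cos x + i·sin x)(cos y + i·sin y). The real part of the left side is cos(x+y); the real part of the product is cos(x)cos(y) - sin(x)sin(y) (since i·i = -1).
So the two sides agree for all real values of x and y for which both sides are defined.

Conclusion: Yes, this is an identity.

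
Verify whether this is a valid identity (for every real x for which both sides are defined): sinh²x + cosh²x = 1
Claim: sinh²x + cosh²x = 1.
Test a specific point where both sides are defined: x = -1.
LHS = sinh²x + cosh²x ≈ 3.7622
RHS = 1 ≈ 1.0000
Since 3.7622 ≠ 1.0000, the equation fails at this point, so it cannot hold for every real x for which both sides are defined.
The correct hyperbolic identity is cosh²x - sinh²x = 1 (a difference); the sum sinh²x + cosh²x equals cosh(2x).

Conclusion: No, this is NOT an identity.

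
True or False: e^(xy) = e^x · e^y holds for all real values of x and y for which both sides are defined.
Claim: e^(xy) = e^x · e^y.
Test a specific point where both sides are defined: x = -1, y = -1.
LHS = e^(xy) ≈ 2.7183
RHS = e^x · e^y ≈ 0.1353
Since 2.7183 ≠ 0.1353, the equation fails at this point, so it cannot hold for all real values of x and y for which both sides are defined.
e^x · e^y = e^(x+y), not e^(xy).

Conclusion: False.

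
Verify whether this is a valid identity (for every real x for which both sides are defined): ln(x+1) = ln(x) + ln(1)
No, this is NOT an identity.

Claim: ln(x+1) = ln(x) + ln(1).
Test a specific point where both sides are defined: x = 4.
LHS = ln(x+1) ≈ 1.6094
RHS = ln(x) + ln(1) ≈ 1.3863
Since 1.6094 ≠ 1.3863, the equation fails at this point, so it cannot hold for every real x for which both sides are defined.
ln(1) = 0, so the right side is just ln(x), which differs from ln(x+1).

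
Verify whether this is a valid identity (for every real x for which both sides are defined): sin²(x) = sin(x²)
Claim: sin²(x) = sin(x²).
Test a specific point where both sides are defined: x = 3π/4.
LHS = sin²(x) ≈ 0.5000
RHS = sin(x²) ≈ -0.6680
Since 0.5000 ≠ -0.6680, the equation fails at this point, so it cannot hold for every real x for which both sides are defined.
sin²(x) means (sin x)², squaring the output; sin(x²) squares the input. These are different functions.

Conclusion: No, this is NOT an identity.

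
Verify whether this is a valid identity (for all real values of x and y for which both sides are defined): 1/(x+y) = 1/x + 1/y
No, this is NOT an identity.

Claim: 1/(x+y) = 1/x + 1/y.
Test a specific point where both sides are defined: x = 1/2, y = 1/2.
LHS = 1/(x+y) ≈ 1.0000
RHS = 1/x + 1/y ≈ 4.0000
Since 1.0000 ≠ 4.0000, the equation fails at this point, so it cannot hold for all real values of x and y for which both sides are defined.
1/x + 1/y = (x+y)/(xy), which is not 1/(x+y).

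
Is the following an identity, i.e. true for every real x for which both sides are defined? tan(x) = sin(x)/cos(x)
Yes, this is an identity.

Claim: tan(x) = sin(x)/cos(x).
Reasoning: For an angle x whose terminal point on the unit circle is (cos x, sin x), tan(x) is defined as the ratio (second coordinate)/(first coordinate) = sin(x)/cos(x), wherever cos(x) ≠ 0.
So the two sides agree for every real x for which both sides are defined.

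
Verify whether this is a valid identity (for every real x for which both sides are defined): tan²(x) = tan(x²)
No, this is NOT an identity.

Claim: tan²(x) = tan(x²).
Test a specific point where both sides are defined: x = π/3.
LHS = tan²(x) ≈ 3.0000
RHS = tan(x²) ≈ 1.9485
Since 3.0000 ≠ 1.9485, the equation fails at this point, so it cannot hold for every real x for which both sides are defined.
tan²(x) means (tan x)², squaring the output; tan(x²) squares the input. These are different functions.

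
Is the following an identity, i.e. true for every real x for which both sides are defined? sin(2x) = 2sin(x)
Claim: sin(2x) = 2sin(x).
Test a specific point where both sides are defined: x = π/4.
LHS = sin(2x) ≈ 1.0000
RHS = 2sin(x) ≈ 1.4142
Since 1.0000 ≠ 1.4142, the equation fails at this point, so it cannot hold for every real x for which both sides are defined.
The correct double-angle formula is sin(2x) = 2sin(x)cos(x).

Conclusion: No, this is NOT an identity.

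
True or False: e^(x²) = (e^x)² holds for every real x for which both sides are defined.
Claim: e^(x²) = (e^x)².
Test a specific point where both sides are defined: x = -2.
LHS = e^(x²) ≈ 54.5982
RHS = (e^x)² ≈ 0.0183
Since 54.5982 ≠ 0.0183, the equation fails at this point, so it cannot hold for every real x for which both sides are defined.
(e^x)² = e^(2x), and 2x ≠ x² in general.

Conclusion: False.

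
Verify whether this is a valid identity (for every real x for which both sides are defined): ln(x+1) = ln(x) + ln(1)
Claim: ln(x+1) = ln(x) + ln(1).
Test a specific point where both sides are defined: x = 1/2.
LHS = ln(x+1) ≈ 0.4055
RHS = ln(x) + ln(1) ≈ -0.6931
Since 0.4055 ≠ -0.6931, the equation fails at this point, so it cannot hold for every real x for which both sides are defined.
ln(1) = 0, so the right side is just ln(x), which differs from ln(x+1).

Conclusion: No, this is NOT an identity.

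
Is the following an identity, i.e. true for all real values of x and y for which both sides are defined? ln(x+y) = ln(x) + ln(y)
No, this is NOT an identity.

Claim: ln(x+y) = ln(x) + ln(y).
Test a specific point where both sides are defined: x = 3/2, y = 1.
LHS = ln(x+y) ≈ 0.9163
RHS = ln(x) + ln(y) ≈ 0.4055
Since 0.9163 ≠ 0.4055, the equation fails at this point, so it cannot hold for all real values of x and y for which both sides are defined.
ln(x) + ln(y) = ln(xy), not ln(x+y).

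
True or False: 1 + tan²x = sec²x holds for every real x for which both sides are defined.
Claim: 1 + tan²x = sec²x.
Reasoning: Start from sin²x + cos²x = 1 and divide every term by cos²x (allowed wherever tan x and sec x are defined): tan²x + 1 = 1/cos²x = sec²x.
So the two sides agree for every real x for which both sides are defined.

Conclusion: True.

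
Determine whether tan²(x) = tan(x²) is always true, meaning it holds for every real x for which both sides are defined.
Claim: tan²(x) = tan(x²).
Test a specific point where both sides are defined: x = 2π/3.
LHS = tan²(x) ≈ 3.0000
RHS = tan(x²) ≈ 2.9590
Since 3.0000 ≠ 2.9590, the equation fails at this point, so it cannot hold for every real x for which both sides are defined.
tan²(x) means (tan x)², squaring the output; tan(x²) squares the input. These are different functions.

Conclusion: No, this is NOT an identity.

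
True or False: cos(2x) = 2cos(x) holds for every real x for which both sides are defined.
Claim: cos(2x) = 2cos(x).
Test a specific point where both sides are defined: x = π/3.
LHS = cos(2x) ≈ -0.5000
RHS = 2cos(x) ≈ 1.0000
Since -0.5000 ≠ 1.0000, the equation fails at this point, so it cannot hold for every real x for which both sides are defined.
The correct double-angle formula is cos(2x) = cos²x - sin²x.

Conclusion: False.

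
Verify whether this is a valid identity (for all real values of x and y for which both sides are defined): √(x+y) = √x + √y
No, this is NOT an identity.

Claim: √(x+y) = √x + √y.
Test a specific point where both sides are defined: x = 2, y = 5.
LHS = √(x+y) ≈ 2.6458
RHS = √x + √y ≈ 3.6503
Since 2.6458 ≠ 3.6503, the equation fails at this point, so it cannot hold for all real values of x and y for which both sides are defined.
Squaring the right side gives x + 2√(xy) + y, not x + y.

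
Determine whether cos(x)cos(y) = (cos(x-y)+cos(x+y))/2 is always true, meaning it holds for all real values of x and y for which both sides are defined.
Claim: cos(x)cos(y) = (cos(x-y)+cos(x+y))/2.
Reasoning: cos(x-y) = cos(x)cos(y) + sin(x)sin(y) and cos(x+y) = cos(x)cos(y) - sin(x)sin(y). Adding, cos(x-y) + cos(x+y) = 2cos(x)cos(y); divide by 2.
So the two sides agree for all real values of x and y for which both sides are defined.

Conclusion: Yes, this is an identity.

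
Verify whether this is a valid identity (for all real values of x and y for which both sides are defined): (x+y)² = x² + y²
No, this is NOT an identity.

Claim: (x+y)² = x² + y².
Test a specific point where both sides are defined: x = 5, y = 2.
LHS = (x+y)² ≈ 49.0000
RHS = x² + y² ≈ 29.0000
Since 49.0000 ≠ 29.0000, the equation fails at this point, so it cannot hold for all real values of x and y for which both sides are defined.
The correct expansion is (x+y)² = x² + 2xy + y²; the cross term 2xy is missing.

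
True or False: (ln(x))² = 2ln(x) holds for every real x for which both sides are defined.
Claim: (ln(x))² = 2ln(x).
Test a specific point where both sides are defined: x = 1/2.
LHS = (ln(x))² ≈ 0.4805
RHS = 2ln(x) ≈ -1.3863
Since 0.4805 ≠ -1.3863, the equation fails at this point, so it cannot hold for every real x for which both sides are defined.
2ln(x) equals ln(x²), which is not the same as (ln x)².

Conclusion: False.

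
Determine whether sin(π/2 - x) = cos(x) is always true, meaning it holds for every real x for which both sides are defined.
Claim: sin(π/2 - x) = cos(x).
Reasoning: Use sin(u - v) = sin(u)cos(v) - cos(u)sin(v) with u = π/2, v = x: sin(π/2)cos(x) - cos(π/2)sin(x) = 1·cos(x) - 0·sin(x) = cos(x).
So the two sides agree for every real x for which both sides are defined.

Conclusion: Yes, this is an identity.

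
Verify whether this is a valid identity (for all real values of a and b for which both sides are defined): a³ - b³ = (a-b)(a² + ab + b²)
Claim: a³ - b³ = (a-b)(a² + ab + b²).
Reasoning: Expand the right side: (a-b)(a² + ab + b²) = a³ + a²b + ab² - a²b - ab² - b³ = a³ - b³ (the middle terms cancel in pairs).
So the two sides agree for all real values of a and b for which both sides are defined.

Conclusion: Yes, this is an identity.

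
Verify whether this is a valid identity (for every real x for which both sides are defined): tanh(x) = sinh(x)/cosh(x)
Claim: tanh(x) = sinh(x)/cosh(x).
Reasoning: tanh(x) is defined as sinh(x)/cosh(x) = (e^x - e^-x)/(e^x + e^-x); cosh(x) ≥ 1 is never zero, so this holds for every real x.
So the two sides agree for every real x for which both sides are defined.

Conclusion: Yes, this is an identity.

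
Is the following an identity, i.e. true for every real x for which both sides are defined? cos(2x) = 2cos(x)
Claim: cos(2x) = 2cos(x).
Test a specific point where both sides are defined: x = -π/3.
LHS = cos(2x) ≈ -0.5000
RHS = 2cos(x) ≈ 1.0000
Since -0.5000 ≠ 1.0000, the equation fails at this point, so it cannot hold for every real x for which both sides are defined.
The correct double-angle formula is cos(2x) = cos²x - sin²x.

Conclusion: No, this is NOT an identity.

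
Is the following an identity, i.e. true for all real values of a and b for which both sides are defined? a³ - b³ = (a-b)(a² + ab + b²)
Yes, this is an identity.

Claim: a³ - b³ = (a-b)(a² + ab + b²).
Reasoning: Expand the right side: (a-b)(a² + ab + b²) = a³ + a²b + ab² - a²b - ab² - b³ = a³ - b³ (the middle terms cancel in pairs).
So the two sides agree for all real values of a and b for which both sides are defined.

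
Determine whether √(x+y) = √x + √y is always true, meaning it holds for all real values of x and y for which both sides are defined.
No, this is NOT an identity.

Claim: √(x+y) = √x + √y.
Test a specific point where both sides are defined: x = 4, y = 1/2.
LHS = √(x+y) ≈ 2.1213
RHS = √x + √y ≈ 2.7071
Since 2.1213 ≠ 2.7071, the equation fails at this point, so it cannot hold for all real values of x and y for which both sides are defined.
Squaring the right side gives x + 2√(xy) + y, not x + y.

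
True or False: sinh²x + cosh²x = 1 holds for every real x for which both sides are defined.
Claim: sinh²x + cosh²x = 1.
Test a specific point where both sides are defined: x = -2.
LHS = sinh²x + cosh²x ≈ 27.3082
RHS = 1 ≈ 1.0000
Since 27.3082 ≠ 1.0000, the equation fails at this point, so it cannot hold for every real x for which both sides are defined.
The correct hyperbolic identity is cosh²x - sinh²x = 1 (a difference); the sum sinh²x + cosh²x equals cosh(2x).

Conclusion: False.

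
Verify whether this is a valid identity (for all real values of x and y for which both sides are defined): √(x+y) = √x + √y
Claim: √(x+y) = √x + √y.
Test a specific point where both sides are defined: x = 1, y = 5.
LHS = √(x+y) ≈ 2.4495
RHS = √x + √y ≈ 3.2361
Since 2.4495 ≠ 3.2361, the equation fails at this point, so it cannot hold for all real values of x and y for which both sides are defined.
Squaring the right side gives x + 2√(xy) + y, not x + y.

Conclusion: No, this is NOT an identity.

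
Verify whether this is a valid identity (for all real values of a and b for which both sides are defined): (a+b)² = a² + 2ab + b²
Claim: (a+b)² = a² + 2ab + b².
Reasoning: Expand: (a+b)² = (a+b)(a+b) = a·a + a·b + b·a + b·b = a² + 2ab + b².
So the two sides agree for all real values of a and b for which both sides are defined.

Conclusion: Yes, this is an identity.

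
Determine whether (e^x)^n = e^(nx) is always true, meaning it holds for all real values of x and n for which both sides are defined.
Claim: (e^x)^n = e^(nx).
Reasoning: e^x is a positive real number, and for a positive base B and real exponent n, B^n = e^(n·ln B). With B = e^x, ln B = x, so (e^x)^n = e^(n·x).
So the two sides agree for all real values of x and n for which both sides are defined.

Conclusion: Yes, this is an identity.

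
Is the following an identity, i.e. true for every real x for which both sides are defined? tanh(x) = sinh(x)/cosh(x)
Yes, this is an identity.

Claim: tanh(x) = sinh(x)/cosh(x).
Reasoning: tanh(x) is defined as sinh(x)/cosh(x) = (e^x - e^-x)/(e^x + e^-x); cosh(x) ≥ 1 is never zero, so this holds for every real x.
So the two sides agree for every real x for which both sides are defined.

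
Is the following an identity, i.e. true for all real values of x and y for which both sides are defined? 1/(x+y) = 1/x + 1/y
No, this is NOT an identity.

Claim: 1/(x+y) = 1/x + 1/y.
Test a specific point where both sides are defined: x = 3/2, y = 4.
LHS = 1/(x+y) ≈ 0.1818
RHS = 1/x + 1/y ≈ 0.9167
Since 0.1818 ≠ 0.9167, the equation fails at this point, so it cannot hold for all real values of x and y for which both sides are defined.
1/x + 1/y = (x+y)/(xy), which is not 1/(x+y).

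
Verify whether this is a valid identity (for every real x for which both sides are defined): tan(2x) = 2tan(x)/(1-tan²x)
Claim: tan(2x) = 2tan(x)/(1-tan²x).
Reasoning: tan(2x) = sin(2x)/cos(2x) = 2sin(x)cos(x) / (cos²x - sin²x). Divide numerator and denominator by cos²x: 2tan(x) / (1 - tan²x).
So the two sides agree for every real x for which both sides are defined.

Conclusion: Yes, this is an identity.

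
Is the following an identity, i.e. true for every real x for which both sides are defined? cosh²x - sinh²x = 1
Yes, this is an identity.

Claim: cosh²x - sinh²x = 1.
Reasoning: With cosh(x) = (e^x + e^-x)/2 and sinh(x) = (e^x - e^-x)/2: cosh²x = (e^(2x) + 2 + e^(-2x))/4 and sinh²x = (e^(2x) - 2 + e^(-2x))/4. Subtracting leaves 4/4 = 1.
So the two sides agree for every real x for which both sides are defined.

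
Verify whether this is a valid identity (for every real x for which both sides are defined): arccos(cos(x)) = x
Claim: arccos(cos(x)) = x.
Test a specific point where both sides are defined: x = -π/4.
LHS = arccos(cos(x)) ≈ 0.7854
RHS = x ≈ -0.7854
Since 0.7854 ≠ -0.7854, the equation fails at this point, so it cannot hold for every real x for which both sides are defined.
arccos only returns values in [0, π], so arccos(cos(x)) = x holds only for x in that interval, not for all real x.

Conclusion: No, this is NOT an identity.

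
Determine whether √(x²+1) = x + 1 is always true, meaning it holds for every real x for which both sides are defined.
Claim: √(x²+1) = x + 1.
Test a specific point where both sides are defined: x = 4.
LHS = √(x²+1) ≈ 4.1231
RHS = x + 1 ≈ 5.0000
Since 4.1231 ≠ 5.0000, the equation fails at this point, so it cannot hold for every real x for which both sides are defined.
(x+1)² = x² + 2x + 1 ≠ x² + 1 unless x = 0.

Conclusion: No, this is NOT an identity.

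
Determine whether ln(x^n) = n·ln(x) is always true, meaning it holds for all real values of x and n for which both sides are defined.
Yes, this is an identity.

Claim: ln(x^n) = n·ln(x).
Reasoning: The right side requires x > 0. For x > 0, x^n = (e^(ln x))^n = e^(n·ln x), so taking ln of both sides gives ln(x^n) = n·ln(x).
So the two sides agree for all real values of x and n for which both sides are defined.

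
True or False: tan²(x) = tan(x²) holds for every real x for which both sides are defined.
Claim: tan²(x) = tan(x²).
Test a specific point where both sides are defined: x = -π/4.
LHS = tan²(x) ≈ 1.0000
RHS = tan(x²) ≈ 0.7092
Since 1.0000 ≠ 0.7092, the equation fails at this point, so it cannot hold for every real x for which both sides are defined.
tan²(x) means (tan x)², squaring the output; tan(x²) squares the input. These are different functions.

Conclusion: False.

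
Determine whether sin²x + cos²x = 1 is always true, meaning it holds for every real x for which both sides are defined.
Yes, this is an identity.

Claim: sin²x + cos²x = 1.
Reasoning: The point (cos x, sin x) lies on the unit circle X² + Y² = 1, so cos²x + sin²x = 1 for every real x.
So the two sides agree for every real x for which both sides are defined.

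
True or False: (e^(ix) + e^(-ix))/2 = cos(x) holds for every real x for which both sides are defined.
True.

Claim: (e^(ix) + e^(-ix))/2 = cos(x).
Reasoning: By Euler's formula e^(ix) = cos(x) + i·sin(x) and e^(-ix) = cos(x) - i·sin(x). Adding cancels the sine terms: e^(ix) + e^(-ix) = 2cos(x); divide by 2.
So the two sides agree for every real x for which both sides are defined.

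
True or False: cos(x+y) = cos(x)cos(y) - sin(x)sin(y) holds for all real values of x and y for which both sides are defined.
Claim: cos(x+y) = cos(x)cos(y) - sin(x)sin(y).
Reasoning: By Euler's formula e^(i(x+y)) = e^(ix)·e^(iy) = (cos x + i·sin x)(cos y + i·sin y). The real part of the left side is cos(x+y); the real part of the product is cos(x)cos(y) - sin(x)sin(y) (since i·i = -1).
So the two sides agree for all real values of x and y for which both sides are defined.

Conclusion: True.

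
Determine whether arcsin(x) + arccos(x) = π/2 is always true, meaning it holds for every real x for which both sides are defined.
Claim: arcsin(x) + arccos(x) = π/2.
Reasoning: Both sides are defined for -1 ≤ x ≤ 1. Let θ = arcsin(x), so sin θ = x and θ ∈ [-π/2, π/2]. Then cos(π/2 - θ) = sin θ = x and π/2 - θ ∈ [0, π], which is exactly the range of arccos, so arccos(x) = π/2 - θ. Adding: arcsin(x) + arccos(x) = θ + (π/2 - θ) = π/2.
So the two sides agree for every real x for which both sides are defined.

Conclusion: Yes, this is an identity.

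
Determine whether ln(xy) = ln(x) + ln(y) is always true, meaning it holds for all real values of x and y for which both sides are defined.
Yes, this is an identity.

Claim: ln(xy) = ln(x) + ln(y).
Reasoning: Both sides are simultaneously defined only when x, y > 0. Write x = e^p, y = e^q (p = ln x, q = ln y). Then xy = e^p · e^q = e^(p+q), so ln(xy) = p + q = ln(x) + ln(y).
So the two sides agree for all real values of x and y for which both sides are defined.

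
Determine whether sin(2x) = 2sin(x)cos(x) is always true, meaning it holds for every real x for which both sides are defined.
Yes, this is an identity.

Claim: sin(2x) = 2sin(x)cos(x).
Reasoning: Put y = x in the addition formula sin(x+y) = sin(x)cos(y) + cos(x)sin(y): sin(2x) = sin(x)cos(x) + cos(x)sin(x) = 2sin(x)cos(x).
So the two sides agree for every real x for which both sides are defined.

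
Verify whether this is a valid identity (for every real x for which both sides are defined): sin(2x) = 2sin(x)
Claim: sin(2x) = 2sin(x).
Test a specific point where both sides are defined: x = -π/3.
LHS = sin(2x) ≈ -0.8660
RHS = 2sin(x) ≈ -1.7321
Since -0.8660 ≠ -1.7321, the equation fails at this point, so it cannot hold for every real x for which both sides are defined.
The correct double-angle formula is sin(2x) = 2sin(x)cos(x).

Conclusion: No, this is NOT an identity.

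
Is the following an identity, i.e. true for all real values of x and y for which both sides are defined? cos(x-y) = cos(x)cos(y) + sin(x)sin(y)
Claim: cos(x-y) = cos(x)cos(y) + sin(x)sin(y).
Reasoning: Replace y by -y in cos(x+y) = cos(x)cos(y) - sin(x)sin(y) and use cos(-y) = cos(y), sin(-y) = -sin(y): cos(x-y) = cos(x)cos(y) + sin(x)sin(y).
So the two sides agree for all real values of x and y for which both sides are defined.

Conclusion: Yes, this is an identity.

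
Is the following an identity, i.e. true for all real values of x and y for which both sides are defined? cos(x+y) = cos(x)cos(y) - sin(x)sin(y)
Yes, this is an identity.

Claim: cos(x+y) = cos(x)cos(y) - sin(x)sin(y).
Reasoning: By Euler's formula e^(i(x+y)) = e^(ix)·e^(iy) = (cos x + i·sin x)(cos y + i·sin y). The real part of the left side is cos(x+y); the real part of the product is cos(x)cos(y) - sin(x)sin(y) (since i·i = -1).
So the two sides agree for all real values of x and y for which both sides are defined.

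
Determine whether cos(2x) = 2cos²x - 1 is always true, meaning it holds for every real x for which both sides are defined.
Yes, this is an identity.

Claim: cos(2x) = 2cos²x - 1.
Reasoning: cos(2x) = cos²x - sin²x. Replace sin²x by 1 - cos²x: cos²x - (1 - cos²x) = 2cos²x - 1.
So the two sides agree for every real x for which both sides are defined.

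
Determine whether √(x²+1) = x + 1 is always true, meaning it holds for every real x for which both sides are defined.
No, this is NOT an identity.

Claim: √(x²+1) = x + 1.
Test a specific point where both sides are defined: x = 3/2.
LHS = √(x²+1) ≈ 1.8028
RHS = x + 1 ≈ 2.5000
Since 1.8028 ≠ 2.5000, the equation fails at this point, so it cannot hold for every real x for which both sides are defined.
(x+1)² = x² + 2x + 1 ≠ x² + 1 unless x = 0.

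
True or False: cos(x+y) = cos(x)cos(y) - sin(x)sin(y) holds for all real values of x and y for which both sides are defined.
Claim: cos(x+y) = cos(x)cos(y) - sin(x)sin(y).
Reasoning: By Euler's formula e^(i(x+y)) = e^(ix)·e^(iy) = (cos x + i·sin x)(cos y + i·sin y). The real part of the left side is cos(x+y); the real part of the product is cos(x)cos(y) - sin(x)sin(y) (since i·i = -1).
So the two sides agree for all real values of x and y for which both sides are defined.

Conclusion: True.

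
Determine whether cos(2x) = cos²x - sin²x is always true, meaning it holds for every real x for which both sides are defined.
Claim: cos(2x) = cos²x - sin²x.
Reasoning: Put y = x in the addition formula cos(x+y) = cos(x)cos(y) - sin(x)sin(y): cos(2x) = cos²x - sin²x.
So the two sides agree for every real x for which both sides are defined.

Conclusion: Yes, this is an identity.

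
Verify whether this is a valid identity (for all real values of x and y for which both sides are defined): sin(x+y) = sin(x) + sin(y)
Claim: sin(x+y) = sin(x) + sin(y).
Test a specific point where both sides are defined: x = π/2, y = π/4.
LHS = sin(x+y) ≈ 0.7071
RHS = sin(x) + sin(y) ≈ 1.7071
Since 0.7071 ≠ 1.7071, the equation fails at this point, so it cannot hold for all real values of x and y for which both sides are defined.
The correct expansion is sin(x+y) = sin(x)cos(y) + cos(x)sin(y); sine is not additive.

Conclusion: No, this is NOT an identity.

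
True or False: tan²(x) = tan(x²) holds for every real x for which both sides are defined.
False.

Claim: tan²(x) = tan(x²).
Test a specific point where both sides are defined: x = π/3.
LHS = tan²(x) ≈ 3.0000
RHS = tan(x²) ≈ 1.9485
Since 3.0000 ≠ 1.9485, the equation fails at this point, so it cannot hold for every real x for which both sides are defined.
tan²(x) means (tan x)², squaring the output; tan(x²) squares the input. These are different functions.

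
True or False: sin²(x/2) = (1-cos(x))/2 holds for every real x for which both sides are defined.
Claim: sin²(x/2) = (1-cos(x))/2.
Reasoning: Use cos(2θ) = 1 - 2sin²θ with θ = x/2: cos(x) = 1 - 2sin²(x/2). Solving for sin²(x/2) gives (1 - cos(x))/2.
So the two sides agree for every real x for which both sides are defined.

Conclusion: True.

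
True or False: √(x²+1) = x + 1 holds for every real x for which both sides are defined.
False.

Claim: √(x²+1) = x + 1.
Test a specific point where both sides are defined: x = -3.
LHS = √(x²+1) ≈ 3.1623
RHS = x + 1 ≈ -2.0000
Since 3.1623 ≠ -2.0000, the equation fails at this point, so it cannot hold for every real x for which both sides are defined.
(x+1)² = x² + 2x + 1 ≠ x² + 1 unless x = 0.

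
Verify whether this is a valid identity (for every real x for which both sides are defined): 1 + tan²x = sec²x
Yes, this is an identity.

Claim: 1 + tan²x = sec²x.
Reasoning: Start from sin²x + cos²x = 1 and divide every term by cos²x (allowed wherever tan x and sec x are defined): tan²x + 1 = 1/cos²x = sec²x.
So the two sides agree for every real x for which both sides are defined.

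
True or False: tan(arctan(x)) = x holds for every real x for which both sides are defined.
True.

Claim: tan(arctan(x)) = x.
Reasoning: For every real x, arctan(x) is by definition the angle in (-π/2, π/2) whose tangent equals x. Taking the tangent of that angle returns x.
So the two sides agree for every real x for which both sides are defined.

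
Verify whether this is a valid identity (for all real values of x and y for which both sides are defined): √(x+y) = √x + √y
No, this is NOT an identity.

Claim: √(x+y) = √x + √y.
Test a specific point where both sides are defined: x = 1, y = 3.
LHS = √(x+y) ≈ 2.0000
RHS = √x + √y ≈ 2.7321
Since 2.0000 ≠ 2.7321, the equation fails at this point, so it cannot hold for all real values of x and y for which both sides are defined.
Squaring the right side gives x + 2√(xy) + y, not x + y.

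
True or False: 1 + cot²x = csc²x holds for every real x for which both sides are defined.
True.

Claim: 1 + cot²x = csc²x.
Reasoning: Start from sin²x + cos²x = 1 and divide every term by sin²x (allowed wherever cot x and csc x are defined): 1 + cot²x = 1/sin²x = csc²x.
So the two sides agree for every real x for which both sides are defined.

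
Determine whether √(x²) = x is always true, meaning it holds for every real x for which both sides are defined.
Claim: √(x²) = x.
Test a specific point where both sides are defined: x = -2.
LHS = √(x²) ≈ 2.0000
RHS = x ≈ -2.0000
Since 2.0000 ≠ -2.0000, the equation fails at this point, so it cannot hold for every real x for which both sides are defined.
√(x²) = |x|, which differs from x whenever x < 0 (both sides are defined for every real x).

Conclusion: No, this is NOT an identity.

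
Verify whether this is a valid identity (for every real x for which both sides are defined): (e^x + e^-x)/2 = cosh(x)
Yes, this is an identity.

Claim: (e^x + e^-x)/2 = cosh(x).
Reasoning: This is exactly the definition of the hyperbolic cosine: cosh(x) := (e^x + e^-x)/2.
So the two sides agree for every real x for which both sides are defined.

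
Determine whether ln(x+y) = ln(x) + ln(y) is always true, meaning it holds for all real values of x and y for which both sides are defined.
No, this is NOT an identity.

Claim: ln(x+y) = ln(x) + ln(y).
Test a specific point where both sides are defined: x = 3/2, y = 1/2.
LHS = ln(x+y) ≈ 0.6931
RHS = ln(x) + ln(y) ≈ -0.2877
Since 0.6931 ≠ -0.2877, the equation fails at this point, so it cannot hold for all real values of x and y for which both sides are defined.
ln(x) + ln(y) = ln(xy), not ln(x+y).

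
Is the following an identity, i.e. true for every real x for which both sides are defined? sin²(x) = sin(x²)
No, this is NOT an identity.

Claim: sin²(x) = sin(x²).
Test a specific point where both sides are defined: x = -π/3.
LHS = sin²(x) ≈ 0.7500
RHS = sin(x²) ≈ 0.8897
Since 0.7500 ≠ 0.8897, the equation fails at this point, so it cannot hold for every real x for which both sides are defined.
sin²(x) means (sin x)², squaring the output; sin(x²) squares the input. These are different functions.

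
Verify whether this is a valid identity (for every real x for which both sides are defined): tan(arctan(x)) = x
Yes, this is an identity.

Claim: tan(arctan(x)) = x.
Reasoning: For every real x, arctan(x) is by definition the angle in (-π/2, π/2) whose tangent equals x. Taking the tangent of that angle returns x.
So the two sides agree for every real x for which both sides are defined.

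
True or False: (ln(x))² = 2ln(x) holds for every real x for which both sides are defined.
False.

Claim: (ln(x))² = 2ln(x).
Test a specific point where both sides are defined: x = 1/2.
LHS = (ln(x))² ≈ 0.4805
RHS = 2ln(x) ≈ -1.3863
Since 0.4805 ≠ -1.3863, the equation fails at this point, so it cannot hold for every real x for which both sides are defined.
2ln(x) equals ln(x²), which is not the same as (ln x)².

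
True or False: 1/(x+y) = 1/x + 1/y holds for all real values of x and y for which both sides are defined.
False.

Claim: 1/(x+y) = 1/x + 1/y.
Test a specific point where both sides are defined: x = -3, y = 1/2.
LHS = 1/(x+y) ≈ -0.4000
RHS = 1/x + 1/y ≈ 1.6667
Since -0.4000 ≠ 1.6667, the equation fails at this point, so it cannot hold for all real values of x and y for which both sides are defined.
1/x + 1/y = (x+y)/(xy), which is not 1/(x+y).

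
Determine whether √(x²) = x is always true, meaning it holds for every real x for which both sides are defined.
Claim: √(x²) = x.
Test a specific point where both sides are defined: x = -3.
LHS = √(x²) ≈ 3.0000
RHS = x ≈ -3.0000
Since 3.0000 ≠ -3.0000, the equation fails at this point, so it cannot hold for every real x for which both sides are defined.
√(x²) = |x|, which differs from x whenever x < 0 (both sides are defined for every real x).

Conclusion: No, this is NOT an identity.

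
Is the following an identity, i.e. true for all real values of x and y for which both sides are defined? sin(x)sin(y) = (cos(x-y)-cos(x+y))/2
Claim: sin(x)sin(y) = (cos(x-y)-cos(x+y))/2.
Reasoning: cos(x-y) = cos(x)cos(y) + sin(x)sin(y) and cos(x+y) = cos(x)cos(y) - sin(x)sin(y). Subtracting, cos(x-y) - cos(x+y) = 2sin(x)sin(y); divide by 2.
So the two sides agree for all real values of x and y for which both sides are defined.

Conclusion: Yes, this is an identity.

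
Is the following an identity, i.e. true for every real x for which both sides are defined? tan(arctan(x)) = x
Claim: tan(arctan(x)) = x.
Reasoning: For every real x, arctan(x) is by definition the angle in (-π/2, π/2) whose tangent equals x. Taking the tangent of that angle returns x.
So the two sides agree for every real x for which both sides are defined.

Conclusion: Yes, this is an identity.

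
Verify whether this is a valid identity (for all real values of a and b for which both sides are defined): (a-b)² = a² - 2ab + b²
Yes, this is an identity.

Claim: (a-b)² = a² - 2ab + b².
Reasoning: Expand: (a-b)² = (a-b)(a-b) = a·a - a·b - b·a + b·b = a² - 2ab + b².
So the two sides agree for all real values of a and b for which both sides are defined.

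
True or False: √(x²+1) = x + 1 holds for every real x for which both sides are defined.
Claim: √(x²+1) = x + 1.
Test a specific point where both sides are defined: x = 4.
LHS = √(x²+1) ≈ 4.1231
RHS = x + 1 ≈ 5.0000
Since 4.1231 ≠ 5.0000, the equation fails at this point, so it cannot hold for every real x for which both sides are defined.
(x+1)² = x² + 2x + 1 ≠ x² + 1 unless x = 0.

Conclusion: False.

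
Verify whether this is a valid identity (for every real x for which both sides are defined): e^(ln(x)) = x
Yes, this is an identity.

Claim: e^(ln(x)) = x.
Reasoning: For x > 0, ln(x) is by definition the exponent p such that e^p = x. Raising e to that exponent therefore returns x: e^(ln x) = x.
So the two sides agree for every real x for which both sides are defined.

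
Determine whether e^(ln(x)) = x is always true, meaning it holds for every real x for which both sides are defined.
Yes, this is an identity.

Claim: e^(ln(x)) = x.
Reasoning: For x > 0, ln(x) is by definition the exponent p such that e^p = x. Raising e to that exponent therefore returns x: e^(ln x) = x.
So the two sides agree for every real x for which both sides are defined.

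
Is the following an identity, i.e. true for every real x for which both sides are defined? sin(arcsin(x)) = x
Yes, this is an identity.

Claim: sin(arcsin(x)) = x.
Reasoning: For -1 ≤ x ≤ 1 (where arcsin is defined), arcsin(x) is by definition an angle whose sine equals x. Taking the sine of that angle returns x. (Note the other order, arcsin(sin x) = x, is NOT an identity.)
So the two sides agree for every real x for which both sides are defined.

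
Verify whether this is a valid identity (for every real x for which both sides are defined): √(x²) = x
No, this is NOT an identity.

Claim: √(x²) = x.
Test a specific point where both sides are defined: x = -1.
LHS = √(x²) ≈ 1.0000
RHS = x ≈ -1.0000
Since 1.0000 ≠ -1.0000, the equation fails at this point, so it cannot hold for every real x for which both sides are defined.
√(x²) = |x|, which differs from x whenever x < 0 (both sides are defined for every real x).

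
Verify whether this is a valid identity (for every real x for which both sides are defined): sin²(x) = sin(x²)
No, this is NOT an identity.

Claim: sin²(x) = sin(x²).
Test a specific point where both sides are defined: x = π/2.
LHS = sin²(x) ≈ 1.0000
RHS = sin(x²) ≈ 0.6243
Since 1.0000 ≠ 0.6243, the equation fails at this point, so it cannot hold for every real x for which both sides are defined.
sin²(x) means (sin x)², squaring the output; sin(x²) squares the input. These are different functions.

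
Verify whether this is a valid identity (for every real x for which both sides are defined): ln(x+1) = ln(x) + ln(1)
No, this is NOT an identity.

Claim: ln(x+1) = ln(x) + ln(1).
Test a specific point where both sides are defined: x = 5.
LHS = ln(x+1) ≈ 1.7918
RHS = ln(x) + ln(1) ≈ 1.6094
Since 1.7918 ≠ 1.6094, the equation fails at this point, so it cannot hold for every real x for which both sides are defined.
ln(1) = 0, so the right side is just ln(x), which differs from ln(x+1).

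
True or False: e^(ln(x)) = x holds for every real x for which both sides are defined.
Claim: e^(ln(x)) = x.
Reasoning: For x > 0, ln(x) is by definition the exponent p such that e^p = x. Raising e to that exponent therefore returns x: e^(ln x) = x.
So the two sides agree for every real x for which both sides are defined.

Conclusion: True.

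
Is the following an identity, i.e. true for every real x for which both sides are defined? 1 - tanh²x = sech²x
Claim: 1 - tanh²x = sech²x.
Reasoning: Divide cosh²x - sinh²x = 1 through by cosh²x (never zero): 1 - tanh²x = 1/cosh²x = sech²x.
So the two sides agree for every real x for which both sides are defined.

Conclusion: Yes, this is an identity.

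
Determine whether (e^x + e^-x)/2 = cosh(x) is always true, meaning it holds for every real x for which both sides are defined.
Claim: (e^x + e^-x)/2 = cosh(x).
Reasoning: This is exactly the definition of the hyperbolic cosine: cosh(x) := (e^x + e^-x)/2.
So the two sides agree for every real x for which both sides are defined.

Conclusion: Yes, this is an identity.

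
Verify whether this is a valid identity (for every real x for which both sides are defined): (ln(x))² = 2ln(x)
No, this is NOT an identity.

Claim: (ln(x))² = 2ln(x).
Test a specific point where both sides are defined: x = 5.
LHS = (ln(x))² ≈ 2.5903
RHS = 2ln(x) ≈ 3.2189
Since 2.5903 ≠ 3.2189, the equation fails at this point, so it cannot hold for every real x for which both sides are defined.
2ln(x) equals ln(x²), which is not the same as (ln x)².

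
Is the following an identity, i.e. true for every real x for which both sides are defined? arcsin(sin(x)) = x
Claim: arcsin(sin(x)) = x.
Test a specific point where both sides are defined: x = π.
LHS = arcsin(sin(x)) ≈ 0.0000
RHS = x ≈ 3.1416
Since 0.0000 ≠ 3.1416, the equation fails at this point, so it cannot hold for every real x for which both sides are defined.
arcsin only returns values in [-π/2, π/2], so arcsin(sin(x)) = x holds only for x in that interval, not for all real x.

Conclusion: No, this is NOT an identity.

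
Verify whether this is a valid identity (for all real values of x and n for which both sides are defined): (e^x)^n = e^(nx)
Claim: (e^x)^n = e^(nx).
Reasoning: e^x is a positive real number, and for a positive base B and real exponent n, B^n = e^(n·ln B). With B = e^x, ln B = x, so (e^x)^n = e^(n·x).
So the two sides agree for all real values of x and n for which both sides are defined.

Conclusion: Yes, this is an identity.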